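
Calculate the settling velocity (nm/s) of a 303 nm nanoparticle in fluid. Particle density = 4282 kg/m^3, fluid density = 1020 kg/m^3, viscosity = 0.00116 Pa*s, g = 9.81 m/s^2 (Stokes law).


Radius R = 303/2 nm = 1.515e-07 m
Density difference = 4282 - 1020 = 3262 kg/m^3
v = 2 * R^2 * (rho_p - rho_f) * g / (9 * eta)
v = 2 * (1.515e-07)^2 * 3262 * 9.81 / (9 * 0.00116)
v = 1.40704e-07 m/s = 140.7044 nm/s

140.7044


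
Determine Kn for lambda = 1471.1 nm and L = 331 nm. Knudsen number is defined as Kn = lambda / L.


Knudsen number Kn = lambda / L
Kn = 1471.1 / 331
Kn = 4.4444

4.4444


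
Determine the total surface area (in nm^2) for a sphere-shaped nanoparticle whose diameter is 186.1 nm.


Radius r = 186.1/2 = 93.05 nm
Surface area SA = 4 * pi * r^2
SA = 4 * pi * (93.05)^2
SA = 108803.44 nm^2

108803.44


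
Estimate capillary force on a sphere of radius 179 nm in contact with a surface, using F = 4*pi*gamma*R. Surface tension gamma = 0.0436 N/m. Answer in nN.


Convert radius: R = 179 nm = 1.79e-07 m
F = 4 * pi * gamma * R
F = 4 * pi * 0.0436 * 1.79e-07
F = 9.8073e-08 N = 98.073 nN

98.073


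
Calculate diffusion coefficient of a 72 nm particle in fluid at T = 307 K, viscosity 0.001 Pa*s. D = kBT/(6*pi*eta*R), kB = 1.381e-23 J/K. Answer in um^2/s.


Radius R = 72/2 = 36 nm = 3.6e-08 m
D = kB*T / (6*pi*eta*R)
D = 1.381e-23 * 307 / (6 * pi * 0.001 * 3.6e-08)
D = 6.24782e-12 m^2/s = 6.248 um^2/s

6.248


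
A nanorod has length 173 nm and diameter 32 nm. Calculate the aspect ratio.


Aspect ratio AR = length / diameter
AR = 173 / 32
AR = 5.41

5.41


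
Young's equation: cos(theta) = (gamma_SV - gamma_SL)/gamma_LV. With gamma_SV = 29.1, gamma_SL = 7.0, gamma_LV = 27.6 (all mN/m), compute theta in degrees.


cos(theta) = (gamma_SV - gamma_SL) / gamma_LV
cos(theta) = (29.1 - 7.0) / 27.6
cos(theta) = 0.800725
theta = arccos(0.800725) = 36.8 degrees

36.8


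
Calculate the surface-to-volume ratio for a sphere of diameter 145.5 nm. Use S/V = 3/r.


Radius r = 145.5/2 = 72.75 nm
S/V = 3 / r = 3 / 72.75
S/V = 0.0412 nm^-1

0.0412


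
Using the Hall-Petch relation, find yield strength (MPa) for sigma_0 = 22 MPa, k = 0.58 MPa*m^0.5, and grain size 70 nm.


d = 70 nm = 7e-08 m
sqrt(d) = 0.0002645751
Hall-Petch contribution = k / sqrt(d) = 0.58 / 0.0002645751 = 2192.2 MPa
sigma = sigma_0 + k/sqrt(d) = 22 + 2192.2 = 2214.2 MPa

2214.2


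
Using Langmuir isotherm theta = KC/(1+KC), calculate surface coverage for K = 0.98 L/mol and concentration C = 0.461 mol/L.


Langmuir isotherm: theta = K*C / (1 + K*C)
K*C = 0.98 * 0.461 = 0.45178
theta = 0.45178 / (1 + 0.45178) = 0.45178 / 1.45178
theta = 0.3112

0.3112


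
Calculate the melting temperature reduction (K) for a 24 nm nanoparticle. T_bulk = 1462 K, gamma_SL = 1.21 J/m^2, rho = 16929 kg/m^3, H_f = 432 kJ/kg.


Radius R = 24/2 = 12 nm = 1.2e-08 m
Convert H_f = 432 kJ/kg = 432000 J/kg
dT = 2 * gamma_SL * T_bulk / (rho * H_f * R)
dT = 2 * 1.21 * 1462 / (16929 * 432000 * 1.2e-08)
dT = 40.3 K

40.3


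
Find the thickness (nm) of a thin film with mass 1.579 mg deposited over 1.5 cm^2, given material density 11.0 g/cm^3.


Convert: m = 1.579 mg = 1.5790e-06 kg, A = 1.5 cm^2 = 1.5000e-04 m^2, rho = 11.0 g/cm^3 = 11000 kg/m^3
t = m / (A * rho)
t = 1.5790e-06 / (1.5000e-04 * 11000)
t = 9.5697e-07 m = 957.0 nm

957.0


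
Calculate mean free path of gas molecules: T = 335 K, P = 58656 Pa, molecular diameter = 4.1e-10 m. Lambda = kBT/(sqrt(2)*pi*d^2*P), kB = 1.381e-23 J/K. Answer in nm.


Mean free path: lambda = kB*T / (sqrt(2) * pi * d^2 * P)
lambda = 1.381e-23 * 335 / (sqrt(2) * pi * (4.1e-10)^2 * 58656)
lambda = 1.05607e-07 m
lambda = 105.61 nm

105.61


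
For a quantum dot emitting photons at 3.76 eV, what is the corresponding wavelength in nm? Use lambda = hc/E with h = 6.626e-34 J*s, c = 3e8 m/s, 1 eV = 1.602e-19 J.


Convert energy: E = 3.76 eV = 3.76 * 1.602e-19 = 6.02352e-19 J
lambda = h*c / E = 6.626e-34 * 3e8 / 6.02352e-19
lambda = 3.30006e-07 m = 330.0 nm

330.0


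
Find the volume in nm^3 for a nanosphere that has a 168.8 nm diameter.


Radius r = 168.8/2 = 84.4 nm
Volume V = (4/3) * pi * r^3
V = (4/3) * pi * (84.4)^3
V = 2518349.19 nm^3

2518349.19


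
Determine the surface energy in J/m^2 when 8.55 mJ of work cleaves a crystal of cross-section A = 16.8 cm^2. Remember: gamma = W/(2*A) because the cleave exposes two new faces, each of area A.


Convert: A = 16.8 cm^2 = 0.00168 m^2, W = 8.55 mJ = 0.00855 J
Cleaving exposes two faces of area A, so total new surface = 2*A and gamma = W / (2*A)
gamma = 0.00855 / (2 * 0.00168)
gamma = 2.545 J/m^2

2.545


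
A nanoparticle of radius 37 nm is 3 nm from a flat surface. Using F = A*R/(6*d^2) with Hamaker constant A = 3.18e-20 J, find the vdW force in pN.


Convert to SI: R = 37 nm = 3.7e-08 m, d = 3 nm = 3e-09 m
F = A * R / (6 * d^2)
F = 3.18e-20 * 3.7e-08 / (6 * (3e-09)^2)
F = 2.17889e-11 N = 21.789 pN

21.789


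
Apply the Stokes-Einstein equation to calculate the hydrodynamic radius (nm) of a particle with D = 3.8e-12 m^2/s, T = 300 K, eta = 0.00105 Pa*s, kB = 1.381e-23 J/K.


Stokes-Einstein: R = kB*T / (6*pi*eta*D)
R = 1.381e-23 * 300 / (6 * pi * 0.00105 * 3.8e-12)
R = 5.5086e-08 m = 55.09 nm

55.09


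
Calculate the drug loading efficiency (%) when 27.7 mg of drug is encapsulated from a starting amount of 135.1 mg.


Drug loading efficiency = (drug loaded / drug initial) * 100
DLE = 27.7 / 135.1 * 100
DLE = 0.205 * 100
DLE = 20.5%

20.5


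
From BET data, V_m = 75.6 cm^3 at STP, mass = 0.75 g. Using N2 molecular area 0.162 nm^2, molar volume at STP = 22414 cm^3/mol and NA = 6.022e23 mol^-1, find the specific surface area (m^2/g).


Number of moles in monolayer = V_m / 22414 = 75.6 / 22414 = 0.00337289
Number of molecules = moles * NA = 0.00337289 * 6.022e23
SA = molecules * sigma / mass
SA = (75.6 / 22414) * 6.022e23 * 0.162e-18 / 0.75
SA = 438.7 m^2/g

438.7


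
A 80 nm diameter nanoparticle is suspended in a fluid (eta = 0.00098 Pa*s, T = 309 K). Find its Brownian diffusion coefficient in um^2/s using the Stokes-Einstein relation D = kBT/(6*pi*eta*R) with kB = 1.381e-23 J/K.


Radius R = 80/2 = 40 nm = 4e-08 m
D = kB*T / (6*pi*eta*R)
D = 1.381e-23 * 309 / (6 * pi * 0.00098 * 4e-08)
D = 5.77517e-12 m^2/s = 5.775 um^2/s

5.775


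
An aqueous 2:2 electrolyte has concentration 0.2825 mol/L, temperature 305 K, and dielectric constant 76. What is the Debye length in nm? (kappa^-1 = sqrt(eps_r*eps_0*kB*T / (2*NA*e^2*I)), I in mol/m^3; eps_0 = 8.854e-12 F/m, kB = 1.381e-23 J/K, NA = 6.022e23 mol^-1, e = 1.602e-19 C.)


Ionic strength I = 0.2825 * 2^2 * 1000 = 1130 mol/m^3
kappa^-1 = sqrt(76 * 8.854e-12 * 1.381e-23 * 305 / (2 * 6.022e23 * (1.602e-19)^2 * 1130))
kappa^-1 = 0.285 nm

0.285


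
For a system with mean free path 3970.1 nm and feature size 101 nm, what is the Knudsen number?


Knudsen number Kn = lambda / L
Kn = 3970.1 / 101
Kn = 39.3079

39.3079


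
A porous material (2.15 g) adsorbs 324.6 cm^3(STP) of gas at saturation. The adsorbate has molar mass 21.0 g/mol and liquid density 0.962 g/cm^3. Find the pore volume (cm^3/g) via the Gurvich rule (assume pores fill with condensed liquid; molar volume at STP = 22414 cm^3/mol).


Moles adsorbed n = V_ads / 22414 = 324.6 / 22414 = 1.448202e-02 mol
Liquid volume V_liq = n * M / rho_liq = 1.448202e-02 * 21.0 / 0.962 = 0.31614 cm^3
Specific pore volume V_pore = V_liq / m_sample = 0.31614 / 2.15
V_pore = 0.147 cm^3/g

0.147


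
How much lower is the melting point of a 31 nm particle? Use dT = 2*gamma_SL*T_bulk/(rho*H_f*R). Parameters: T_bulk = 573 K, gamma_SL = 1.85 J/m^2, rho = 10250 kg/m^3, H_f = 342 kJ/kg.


Radius R = 31/2 = 15.5 nm = 1.55e-08 m
Convert H_f = 342 kJ/kg = 342000 J/kg
dT = 2 * gamma_SL * T_bulk / (rho * H_f * R)
dT = 2 * 1.85 * 573 / (10250 * 342000 * 1.55e-08)
dT = 39.0 K

39.0


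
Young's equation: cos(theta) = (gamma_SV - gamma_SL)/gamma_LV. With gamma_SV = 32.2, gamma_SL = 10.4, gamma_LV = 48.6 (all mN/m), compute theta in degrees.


cos(theta) = (gamma_SV - gamma_SL) / gamma_LV
cos(theta) = (32.2 - 10.4) / 48.6
cos(theta) = 0.44856
theta = arccos(0.44856) = 63.35 degrees

63.35


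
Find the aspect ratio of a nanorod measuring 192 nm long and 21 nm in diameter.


Aspect ratio AR = length / diameter
AR = 192 / 21
AR = 9.14

9.14


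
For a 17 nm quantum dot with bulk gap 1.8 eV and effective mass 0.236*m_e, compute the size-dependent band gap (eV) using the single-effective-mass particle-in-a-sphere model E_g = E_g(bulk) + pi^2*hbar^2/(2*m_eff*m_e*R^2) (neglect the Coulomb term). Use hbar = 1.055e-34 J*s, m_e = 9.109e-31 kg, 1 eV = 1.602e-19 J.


Radius R = 17/2 nm = 8.5e-09 m
Confinement energy dE = pi^2 * hbar^2 / (2 * m_eff * m_e * R^2)
dE = pi^2 * (1.055e-34)^2 / (2 * 0.236 * 9.109e-31 * (8.5e-09)^2) J, divided by 1.602e-19 J/eV
dE = 0.0221 eV
Total band gap = E_g(bulk) + dE = 1.8 + 0.0221 = 1.8221 eV

1.8221


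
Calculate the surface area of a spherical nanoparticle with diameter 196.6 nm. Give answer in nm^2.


Radius r = 196.6/2 = 98.3 nm
Surface area SA = 4 * pi * r^2
SA = 4 * pi * (98.3)^2
SA = 121427.46 nm^2

121427.46


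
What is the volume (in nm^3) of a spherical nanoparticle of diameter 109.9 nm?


Radius r = 109.9/2 = 54.95 nm
Volume V = (4/3) * pi * r^3
V = (4/3) * pi * (54.95)^3
V = 695011.03 nm^3

695011.03


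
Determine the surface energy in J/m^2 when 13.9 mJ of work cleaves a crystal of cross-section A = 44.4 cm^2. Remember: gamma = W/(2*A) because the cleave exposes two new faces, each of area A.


Convert: A = 44.4 cm^2 = 0.00444 m^2, W = 13.9 mJ = 0.0139 J
Cleaving exposes two faces of area A, so total new surface = 2*A and gamma = W / (2*A)
gamma = 0.0139 / (2 * 0.00444)
gamma = 1.565 J/m^2

1.565


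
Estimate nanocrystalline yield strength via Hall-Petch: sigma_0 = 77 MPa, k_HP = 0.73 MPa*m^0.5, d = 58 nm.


d = 58 nm = 5.8e-08 m
sqrt(d) = 0.0002408319
Hall-Petch contribution = k / sqrt(d) = 0.73 / 0.0002408319 = 3031.2 MPa
sigma = sigma_0 + k/sqrt(d) = 77 + 3031.2 = 3108.2 MPa

3108.2


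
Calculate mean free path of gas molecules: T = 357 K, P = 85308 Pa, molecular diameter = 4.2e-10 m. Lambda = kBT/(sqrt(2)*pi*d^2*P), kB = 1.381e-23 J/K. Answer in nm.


Mean free path: lambda = kB*T / (sqrt(2) * pi * d^2 * P)
lambda = 1.381e-23 * 357 / (sqrt(2) * pi * (4.2e-10)^2 * 85308)
lambda = 7.37409e-08 m
lambda = 73.74 nm

73.74


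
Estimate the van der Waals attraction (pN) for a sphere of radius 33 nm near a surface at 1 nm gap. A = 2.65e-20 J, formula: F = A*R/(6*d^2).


Convert to SI: R = 33 nm = 3.3e-08 m, d = 1 nm = 1e-09 m
F = A * R / (6 * d^2)
F = 2.65e-20 * 3.3e-08 / (6 * (1e-09)^2)
F = 1.4575e-10 N = 145.75 pN

145.75


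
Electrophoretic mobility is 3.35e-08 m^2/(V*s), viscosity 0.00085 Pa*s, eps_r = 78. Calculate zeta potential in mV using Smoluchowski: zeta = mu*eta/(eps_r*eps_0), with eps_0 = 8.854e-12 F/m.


Smoluchowski equation: zeta = mu * eta / (eps_r * eps_0)
zeta = 3.35e-08 * 0.00085 / (78 * 8.854e-12)
zeta = 0.041232 V = 41.23 mV

41.23


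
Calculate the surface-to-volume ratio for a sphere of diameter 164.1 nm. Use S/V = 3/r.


Radius r = 164.1/2 = 82.05 nm
S/V = 3 / r = 3 / 82.05
S/V = 0.0366 nm^-1

0.0366


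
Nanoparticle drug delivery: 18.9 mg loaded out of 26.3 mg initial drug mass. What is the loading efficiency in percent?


Drug loading efficiency = (drug loaded / drug initial) * 100
DLE = 18.9 / 26.3 * 100
DLE = 0.7186 * 100
DLE = 71.86%

71.86


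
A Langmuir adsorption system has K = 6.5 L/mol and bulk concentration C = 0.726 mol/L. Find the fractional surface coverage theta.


Langmuir isotherm: theta = K*C / (1 + K*C)
K*C = 6.5 * 0.726 = 4.719
theta = 4.719 / (1 + 4.719) = 4.719 / 5.719
theta = 0.8251

0.8251


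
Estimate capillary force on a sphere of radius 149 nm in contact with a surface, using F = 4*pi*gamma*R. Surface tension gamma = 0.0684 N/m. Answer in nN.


Convert radius: R = 149 nm = 1.49e-07 m
F = 4 * pi * gamma * R
F = 4 * pi * 0.0684 * 1.49e-07
F = 1.28071e-07 N = 128.0714 nN

128.0714


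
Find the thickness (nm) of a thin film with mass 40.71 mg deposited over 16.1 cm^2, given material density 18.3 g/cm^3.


Convert: m = 40.71 mg = 4.0710e-05 kg, A = 16.1 cm^2 = 1.6100e-03 m^2, rho = 18.3 g/cm^3 = 18300 kg/m^3
t = m / (A * rho)
t = 4.0710e-05 / (1.6100e-03 * 18300)
t = 1.3817e-06 m = 1381.7 nm

1381.7


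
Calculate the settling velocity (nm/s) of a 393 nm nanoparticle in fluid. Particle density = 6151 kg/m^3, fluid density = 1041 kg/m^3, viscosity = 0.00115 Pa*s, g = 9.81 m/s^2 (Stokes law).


Radius R = 393/2 nm = 1.965e-07 m
Density difference = 6151 - 1041 = 5110 kg/m^3
v = 2 * R^2 * (rho_p - rho_f) * g / (9 * eta)
v = 2 * (1.965e-07)^2 * 5110 * 9.81 / (9 * 0.00115)
v = 3.74028e-07 m/s = 374.0285 nm/s

374.0285


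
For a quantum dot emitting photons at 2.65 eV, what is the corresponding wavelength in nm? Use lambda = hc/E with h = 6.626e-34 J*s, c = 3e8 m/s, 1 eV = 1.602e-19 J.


Convert energy: E = 2.65 eV = 2.65 * 1.602e-19 = 4.2453e-19 J
lambda = h*c / E = 6.626e-34 * 3e8 / 4.2453e-19
lambda = 4.68235e-07 m = 468.2 nm

468.2


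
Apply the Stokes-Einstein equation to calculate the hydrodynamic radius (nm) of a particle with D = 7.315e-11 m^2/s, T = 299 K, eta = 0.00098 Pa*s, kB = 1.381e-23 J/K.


Stokes-Einstein: R = kB*T / (6*pi*eta*D)
R = 1.381e-23 * 299 / (6 * pi * 0.00098 * 7.315e-11)
R = 3.05579e-09 m = 3.06 nm

3.06


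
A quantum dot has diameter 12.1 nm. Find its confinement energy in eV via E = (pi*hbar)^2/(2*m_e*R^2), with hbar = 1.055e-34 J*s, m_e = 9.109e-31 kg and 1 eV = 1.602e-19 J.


Radius R = 12.1/2 = 6.05 nm = 6.05e-09 m
E = (pi * 1.055e-34)^2 / (2 * 9.109e-31 * (6.05e-09)^2)
E(J) = 1.64738e-21
E = E(J) / 1.602e-19 = 0.0103 eV

0.0103


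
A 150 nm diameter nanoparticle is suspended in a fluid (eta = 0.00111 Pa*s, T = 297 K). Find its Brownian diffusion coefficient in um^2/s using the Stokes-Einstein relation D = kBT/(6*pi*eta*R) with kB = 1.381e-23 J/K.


Radius R = 150/2 = 75 nm = 7.5e-08 m
D = kB*T / (6*pi*eta*R)
D = 1.381e-23 * 297 / (6 * pi * 0.00111 * 7.5e-08)
D = 2.61375e-12 m^2/s = 2.614 um^2/s

2.614


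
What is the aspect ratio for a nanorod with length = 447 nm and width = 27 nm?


Aspect ratio AR = length / diameter
AR = 447 / 27
AR = 16.56

16.56


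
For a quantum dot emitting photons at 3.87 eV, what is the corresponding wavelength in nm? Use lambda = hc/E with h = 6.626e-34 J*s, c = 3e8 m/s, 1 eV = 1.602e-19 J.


Convert energy: E = 3.87 eV = 3.87 * 1.602e-19 = 6.19974e-19 J
lambda = h*c / E = 6.626e-34 * 3e8 / 6.19974e-19
lambda = 3.20626e-07 m = 320.6 nm

320.6


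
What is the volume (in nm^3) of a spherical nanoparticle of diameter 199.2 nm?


Radius r = 199.2/2 = 99.6 nm
Volume V = (4/3) * pi * r^3
V = (4/3) * pi * (99.6)^3
V = 4138725.52 nm^3

4138725.52


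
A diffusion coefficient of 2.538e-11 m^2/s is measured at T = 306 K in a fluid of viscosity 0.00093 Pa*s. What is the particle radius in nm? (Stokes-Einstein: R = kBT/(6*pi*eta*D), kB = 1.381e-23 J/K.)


Stokes-Einstein: R = kB*T / (6*pi*eta*D)
R = 1.381e-23 * 306 / (6 * pi * 0.00093 * 2.538e-11)
R = 9.49816e-09 m = 9.5 nm

9.5


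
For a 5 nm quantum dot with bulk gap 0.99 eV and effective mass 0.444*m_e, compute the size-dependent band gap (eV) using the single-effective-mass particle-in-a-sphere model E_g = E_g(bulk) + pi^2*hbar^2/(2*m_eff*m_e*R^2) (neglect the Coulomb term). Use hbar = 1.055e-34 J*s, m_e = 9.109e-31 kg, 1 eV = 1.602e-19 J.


Radius R = 5/2 nm = 2.5e-09 m
Confinement energy dE = pi^2 * hbar^2 / (2 * m_eff * m_e * R^2)
dE = pi^2 * (1.055e-34)^2 / (2 * 0.444 * 9.109e-31 * (2.5e-09)^2) J, divided by 1.602e-19 J/eV
dE = 0.1356 eV
Total band gap = E_g(bulk) + dE = 0.99 + 0.1356 = 1.1256 eV

1.1256


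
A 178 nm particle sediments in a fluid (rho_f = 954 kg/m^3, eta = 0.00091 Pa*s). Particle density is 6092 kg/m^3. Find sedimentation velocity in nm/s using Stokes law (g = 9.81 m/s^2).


Radius R = 178/2 nm = 8.9e-08 m
Density difference = 6092 - 954 = 5138 kg/m^3
v = 2 * R^2 * (rho_p - rho_f) * g / (9 * eta)
v = 2 * (8.9e-08)^2 * 5138 * 9.81 / (9 * 0.00091)
v = 9.74965e-08 m/s = 97.4965 nm/s

97.4965


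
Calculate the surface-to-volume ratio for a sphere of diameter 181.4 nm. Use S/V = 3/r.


Radius r = 181.4/2 = 90.7 nm
S/V = 3 / r = 3 / 90.7
S/V = 0.0331 nm^-1

0.0331


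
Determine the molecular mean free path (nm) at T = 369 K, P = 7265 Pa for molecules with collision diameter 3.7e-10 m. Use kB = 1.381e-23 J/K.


Mean free path: lambda = kB*T / (sqrt(2) * pi * d^2 * P)
lambda = 1.381e-23 * 369 / (sqrt(2) * pi * (3.7e-10)^2 * 7265)
lambda = 1.15323e-06 m
lambda = 1153.23 nm

1153.23


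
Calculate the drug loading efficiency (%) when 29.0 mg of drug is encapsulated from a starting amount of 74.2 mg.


Drug loading efficiency = (drug loaded / drug initial) * 100
DLE = 29.0 / 74.2 * 100
DLE = 0.3908 * 100
DLE = 39.08%

39.08


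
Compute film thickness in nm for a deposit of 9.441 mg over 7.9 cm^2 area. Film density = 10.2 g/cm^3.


Convert: m = 9.441 mg = 9.4410e-06 kg, A = 7.9 cm^2 = 7.9000e-04 m^2, rho = 10.2 g/cm^3 = 10200 kg/m^3
t = m / (A * rho)
t = 9.4410e-06 / (7.9000e-04 * 10200)
t = 1.1716e-06 m = 1171.6 nm

1171.6


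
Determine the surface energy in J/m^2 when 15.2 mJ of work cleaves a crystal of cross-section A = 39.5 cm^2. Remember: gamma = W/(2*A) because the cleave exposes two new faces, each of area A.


Convert: A = 39.5 cm^2 = 0.00395 m^2, W = 15.2 mJ = 0.0152 J
Cleaving exposes two faces of area A, so total new surface = 2*A and gamma = W / (2*A)
gamma = 0.0152 / (2 * 0.00395)
gamma = 1.924 J/m^2

1.924


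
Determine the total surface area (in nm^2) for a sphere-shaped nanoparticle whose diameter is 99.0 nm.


Radius r = 99.0/2 = 49.5 nm
Surface area SA = 4 * pi * r^2
SA = 4 * pi * (49.5)^2
SA = 30790.75 nm^2

30790.75


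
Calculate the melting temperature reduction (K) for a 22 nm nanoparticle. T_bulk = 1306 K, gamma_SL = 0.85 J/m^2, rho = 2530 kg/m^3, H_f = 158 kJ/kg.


Radius R = 22/2 = 11 nm = 1.1e-08 m
Convert H_f = 158 kJ/kg = 158000 J/kg
dT = 2 * gamma_SL * T_bulk / (rho * H_f * R)
dT = 2 * 0.85 * 1306 / (2530 * 158000 * 1.1e-08)
dT = 504.9 K

504.9


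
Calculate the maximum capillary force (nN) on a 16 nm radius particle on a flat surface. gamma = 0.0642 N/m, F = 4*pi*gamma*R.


Convert radius: R = 16 nm = 1.6e-08 m
F = 4 * pi * gamma * R
F = 4 * pi * 0.0642 * 1.6e-08
F = 1.29082e-08 N = 12.9082 nN

12.9082


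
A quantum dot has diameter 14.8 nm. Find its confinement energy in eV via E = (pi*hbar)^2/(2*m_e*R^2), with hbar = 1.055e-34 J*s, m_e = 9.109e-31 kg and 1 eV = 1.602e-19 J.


Radius R = 14.8/2 = 7.4 nm = 7.4e-09 m
E = (pi * 1.055e-34)^2 / (2 * 9.109e-31 * (7.4e-09)^2)
E(J) = 1.10113e-21
E = E(J) / 1.602e-19 = 0.0069 eV

0.0069


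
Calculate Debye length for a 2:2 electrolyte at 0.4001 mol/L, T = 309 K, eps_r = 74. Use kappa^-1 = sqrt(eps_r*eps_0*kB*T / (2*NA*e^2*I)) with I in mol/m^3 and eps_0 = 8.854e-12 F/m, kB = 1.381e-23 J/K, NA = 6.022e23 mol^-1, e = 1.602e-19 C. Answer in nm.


Ionic strength I = 0.4001 * 2^2 * 1000 = 1600.4 mol/m^3
kappa^-1 = sqrt(74 * 8.854e-12 * 1.381e-23 * 309 / (2 * 6.022e23 * (1.602e-19)^2 * 1600.4))
kappa^-1 = 0.238 nm

0.238


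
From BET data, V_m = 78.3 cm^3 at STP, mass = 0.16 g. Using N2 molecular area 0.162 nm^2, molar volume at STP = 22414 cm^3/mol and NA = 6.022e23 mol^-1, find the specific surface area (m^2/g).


Number of moles in monolayer = V_m / 22414 = 78.3 / 22414 = 0.00349335
Number of molecules = moles * NA = 0.00349335 * 6.022e23
SA = molecules * sigma / mass
SA = (78.3 / 22414) * 6.022e23 * 0.162e-18 / 0.16
SA = 2130.0 m^2/g

2130.0


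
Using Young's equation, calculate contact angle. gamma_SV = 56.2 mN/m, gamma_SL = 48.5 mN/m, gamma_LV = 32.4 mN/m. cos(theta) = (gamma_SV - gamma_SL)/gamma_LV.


cos(theta) = (gamma_SV - gamma_SL) / gamma_LV
cos(theta) = (56.2 - 48.5) / 32.4
cos(theta) = 0.237654
theta = arccos(0.237654) = 76.25 degrees

76.25


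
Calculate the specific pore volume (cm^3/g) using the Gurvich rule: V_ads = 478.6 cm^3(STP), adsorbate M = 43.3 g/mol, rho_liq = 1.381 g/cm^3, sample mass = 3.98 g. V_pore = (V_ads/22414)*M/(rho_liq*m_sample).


Moles adsorbed n = V_ads / 22414 = 478.6 / 22414 = 2.135273e-02 mol
Liquid volume V_liq = n * M / rho_liq = 2.135273e-02 * 43.3 / 1.381 = 0.66950 cm^3
Specific pore volume V_pore = V_liq / m_sample = 0.66950 / 3.98
V_pore = 0.1682 cm^3/g

0.1682


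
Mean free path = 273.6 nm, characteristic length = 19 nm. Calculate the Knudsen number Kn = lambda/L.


Knudsen number Kn = lambda / L
Kn = 273.6 / 19
Kn = 14.4

14.4


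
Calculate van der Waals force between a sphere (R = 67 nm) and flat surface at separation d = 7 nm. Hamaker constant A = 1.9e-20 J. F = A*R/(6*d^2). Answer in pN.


Convert to SI: R = 67 nm = 6.7e-08 m, d = 7 nm = 7e-09 m
F = A * R / (6 * d^2)
F = 1.9e-20 * 6.7e-08 / (6 * (7e-09)^2)
F = 4.32993e-12 N = 4.33 pN

4.33


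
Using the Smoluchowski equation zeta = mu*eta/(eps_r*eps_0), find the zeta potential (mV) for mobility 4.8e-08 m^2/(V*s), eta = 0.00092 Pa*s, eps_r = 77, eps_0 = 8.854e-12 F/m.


Smoluchowski equation: zeta = mu * eta / (eps_r * eps_0)
zeta = 4.8e-08 * 0.00092 / (77 * 8.854e-12)
zeta = 0.064774 V = 64.77 mV

64.77


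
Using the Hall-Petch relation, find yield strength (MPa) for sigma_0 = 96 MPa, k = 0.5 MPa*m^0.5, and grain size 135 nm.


d = 135 nm = 1.35e-07 m
sqrt(d) = 0.0003674235
Hall-Petch contribution = k / sqrt(d) = 0.5 / 0.0003674235 = 1360.8 MPa
sigma = sigma_0 + k/sqrt(d) = 96 + 1360.8 = 1456.8 MPa

1456.8


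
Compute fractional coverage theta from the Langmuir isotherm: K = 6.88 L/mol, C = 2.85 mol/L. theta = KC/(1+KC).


Langmuir isotherm: theta = K*C / (1 + K*C)
K*C = 6.88 * 2.85 = 19.608
theta = 19.608 / (1 + 19.608) = 19.608 / 20.608
theta = 0.9515

0.9515


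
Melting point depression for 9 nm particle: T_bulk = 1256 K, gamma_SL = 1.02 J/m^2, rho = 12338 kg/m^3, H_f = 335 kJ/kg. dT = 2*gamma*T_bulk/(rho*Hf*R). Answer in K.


Radius R = 9/2 = 4.5 nm = 4.5e-09 m
Convert H_f = 335 kJ/kg = 335000 J/kg
dT = 2 * gamma_SL * T_bulk / (rho * H_f * R)
dT = 2 * 1.02 * 1256 / (12338 * 335000 * 4.5e-09)
dT = 137.8 K

137.8


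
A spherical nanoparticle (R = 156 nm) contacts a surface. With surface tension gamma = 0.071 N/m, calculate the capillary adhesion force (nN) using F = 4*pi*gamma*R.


Convert radius: R = 156 nm = 1.56e-07 m
F = 4 * pi * gamma * R
F = 4 * pi * 0.071 * 1.56e-07
F = 1.39185e-07 N = 139.1851 nN

139.1851


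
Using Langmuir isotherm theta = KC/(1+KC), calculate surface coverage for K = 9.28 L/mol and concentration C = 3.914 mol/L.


Langmuir isotherm: theta = K*C / (1 + K*C)
K*C = 9.28 * 3.914 = 36.32192
theta = 36.32192 / (1 + 36.32192) = 36.32192 / 37.32192
theta = 0.9732

0.9732


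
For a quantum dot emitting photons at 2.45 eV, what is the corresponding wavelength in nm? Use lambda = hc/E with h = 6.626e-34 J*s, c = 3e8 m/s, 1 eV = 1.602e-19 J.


Convert energy: E = 2.45 eV = 2.45 * 1.602e-19 = 3.9249e-19 J
lambda = h*c / E = 6.626e-34 * 3e8 / 3.9249e-19
lambda = 5.06459e-07 m = 506.5 nm

506.5


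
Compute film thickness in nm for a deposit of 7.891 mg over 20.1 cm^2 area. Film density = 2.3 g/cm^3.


Convert: m = 7.891 mg = 7.8910e-06 kg, A = 20.1 cm^2 = 2.0100e-03 m^2, rho = 2.3 g/cm^3 = 2300 kg/m^3
t = m / (A * rho)
t = 7.8910e-06 / (2.0100e-03 * 2300)
t = 1.7069e-06 m = 1706.9 nm

1706.9


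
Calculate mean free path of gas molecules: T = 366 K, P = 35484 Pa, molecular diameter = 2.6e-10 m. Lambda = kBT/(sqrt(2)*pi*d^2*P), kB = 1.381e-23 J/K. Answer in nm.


Mean free path: lambda = kB*T / (sqrt(2) * pi * d^2 * P)
lambda = 1.381e-23 * 366 / (sqrt(2) * pi * (2.6e-10)^2 * 35484)
lambda = 4.74275e-07 m
lambda = 474.28 nm

474.28


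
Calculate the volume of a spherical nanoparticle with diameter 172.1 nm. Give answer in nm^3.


Radius r = 172.1/2 = 86.05 nm
Volume V = (4/3) * pi * r^3
V = (4/3) * pi * (86.05)^3
V = 2668954.89 nm^3

2668954.89


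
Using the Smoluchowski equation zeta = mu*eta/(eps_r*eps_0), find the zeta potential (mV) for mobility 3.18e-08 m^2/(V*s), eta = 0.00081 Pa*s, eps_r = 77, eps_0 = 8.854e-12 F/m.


Smoluchowski equation: zeta = mu * eta / (eps_r * eps_0)
zeta = 3.18e-08 * 0.00081 / (77 * 8.854e-12)
zeta = 0.037782 V = 37.78 mV

37.78


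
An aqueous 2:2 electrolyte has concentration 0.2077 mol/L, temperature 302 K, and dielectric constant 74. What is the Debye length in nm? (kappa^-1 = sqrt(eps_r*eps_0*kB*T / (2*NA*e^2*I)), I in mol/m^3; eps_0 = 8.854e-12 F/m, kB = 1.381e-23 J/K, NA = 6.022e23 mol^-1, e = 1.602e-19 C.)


Ionic strength I = 0.2077 * 2^2 * 1000 = 830.8 mol/m^3
kappa^-1 = sqrt(74 * 8.854e-12 * 1.381e-23 * 302 / (2 * 6.022e23 * (1.602e-19)^2 * 830.8))
kappa^-1 = 0.326 nm

0.326


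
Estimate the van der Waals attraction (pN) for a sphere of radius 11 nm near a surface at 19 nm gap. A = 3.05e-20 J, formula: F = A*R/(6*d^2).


Convert to SI: R = 11 nm = 1.1e-08 m, d = 19 nm = 1.9e-08 m
F = A * R / (6 * d^2)
F = 3.05e-20 * 1.1e-08 / (6 * (1.9e-08)^2)
F = 1.54894e-13 N = 0.155 pN

0.155


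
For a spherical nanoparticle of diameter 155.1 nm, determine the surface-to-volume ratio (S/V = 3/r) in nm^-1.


Radius r = 155.1/2 = 77.55 nm
S/V = 3 / r = 3 / 77.55
S/V = 0.0387 nm^-1

0.0387


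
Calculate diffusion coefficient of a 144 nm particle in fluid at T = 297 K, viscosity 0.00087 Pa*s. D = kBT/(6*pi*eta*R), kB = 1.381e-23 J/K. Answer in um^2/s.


Radius R = 144/2 = 72 nm = 7.2e-08 m
D = kB*T / (6*pi*eta*R)
D = 1.381e-23 * 297 / (6 * pi * 0.00087 * 7.2e-08)
D = 3.47374e-12 m^2/s = 3.474 um^2/s

3.474


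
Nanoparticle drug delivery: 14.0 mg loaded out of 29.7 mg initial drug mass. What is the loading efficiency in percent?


Drug loading efficiency = (drug loaded / drug initial) * 100
DLE = 14.0 / 29.7 * 100
DLE = 0.4714 * 100
DLE = 47.14%

47.14


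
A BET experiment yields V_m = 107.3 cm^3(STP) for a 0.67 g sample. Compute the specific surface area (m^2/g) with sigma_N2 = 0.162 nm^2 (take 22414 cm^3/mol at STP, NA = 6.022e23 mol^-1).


Number of moles in monolayer = V_m / 22414 = 107.3 / 22414 = 0.00478719
Number of molecules = moles * NA = 0.00478719 * 6.022e23
SA = molecules * sigma / mass
SA = (107.3 / 22414) * 6.022e23 * 0.162e-18 / 0.67
SA = 697.0 m^2/g

697.0


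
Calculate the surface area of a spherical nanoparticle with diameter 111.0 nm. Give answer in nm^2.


Radius r = 111.0/2 = 55.5 nm
Surface area SA = 4 * pi * r^2
SA = 4 * pi * (55.5)^2
SA = 38707.56 nm^2

38707.56


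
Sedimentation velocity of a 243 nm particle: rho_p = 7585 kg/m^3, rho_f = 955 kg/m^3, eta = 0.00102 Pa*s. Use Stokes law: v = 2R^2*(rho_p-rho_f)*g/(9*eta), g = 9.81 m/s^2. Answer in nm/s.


Radius R = 243/2 nm = 1.215e-07 m
Density difference = 7585 - 955 = 6630 kg/m^3
v = 2 * R^2 * (rho_p - rho_f) * g / (9 * eta)
v = 2 * (1.215e-07)^2 * 6630 * 9.81 / (9 * 0.00102)
v = 2.09181e-07 m/s = 209.1811 nm/s

209.1811


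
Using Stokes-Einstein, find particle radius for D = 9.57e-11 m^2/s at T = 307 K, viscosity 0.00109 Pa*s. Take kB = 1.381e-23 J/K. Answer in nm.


Stokes-Einstein: R = kB*T / (6*pi*eta*D)
R = 1.381e-23 * 307 / (6 * pi * 0.00109 * 9.57e-11)
R = 2.15622e-09 m = 2.16 nm

2.16


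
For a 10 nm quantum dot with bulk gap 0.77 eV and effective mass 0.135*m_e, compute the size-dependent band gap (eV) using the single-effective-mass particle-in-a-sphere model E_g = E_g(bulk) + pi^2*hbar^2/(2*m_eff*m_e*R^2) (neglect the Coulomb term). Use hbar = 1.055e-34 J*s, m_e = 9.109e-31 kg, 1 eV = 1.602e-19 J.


Radius R = 10/2 nm = 5e-09 m
Confinement energy dE = pi^2 * hbar^2 / (2 * m_eff * m_e * R^2)
dE = pi^2 * (1.055e-34)^2 / (2 * 0.135 * 9.109e-31 * (5e-09)^2) J, divided by 1.602e-19 J/eV
dE = 0.1115 eV
Total band gap = E_g(bulk) + dE = 0.77 + 0.1115 = 0.8815 eV

0.8815


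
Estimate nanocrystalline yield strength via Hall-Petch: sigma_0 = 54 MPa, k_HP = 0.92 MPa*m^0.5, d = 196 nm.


d = 196 nm = 1.96e-07 m
sqrt(d) = 0.0004427189
Hall-Petch contribution = k / sqrt(d) = 0.92 / 0.0004427189 = 2078.1 MPa
sigma = sigma_0 + k/sqrt(d) = 54 + 2078.1 = 2132.1 MPa

2132.1


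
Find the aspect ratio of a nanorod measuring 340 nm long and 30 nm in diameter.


Aspect ratio AR = length / diameter
AR = 340 / 30
AR = 11.33

11.33


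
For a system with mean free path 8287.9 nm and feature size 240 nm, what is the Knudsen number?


Knudsen number Kn = lambda / L
Kn = 8287.9 / 240
Kn = 34.5329

34.5329


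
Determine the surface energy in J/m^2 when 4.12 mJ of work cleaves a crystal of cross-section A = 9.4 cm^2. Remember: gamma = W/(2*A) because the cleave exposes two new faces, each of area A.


Convert: A = 9.4 cm^2 = 0.00094 m^2, W = 4.12 mJ = 0.00412 J
Cleaving exposes two faces of area A, so total new surface = 2*A and gamma = W / (2*A)
gamma = 0.00412 / (2 * 0.00094)
gamma = 2.191 J/m^2

2.191


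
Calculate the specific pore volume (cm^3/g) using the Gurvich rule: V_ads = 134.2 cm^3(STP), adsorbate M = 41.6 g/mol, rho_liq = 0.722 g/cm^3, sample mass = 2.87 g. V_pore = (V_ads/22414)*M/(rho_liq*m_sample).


Moles adsorbed n = V_ads / 22414 = 134.2 / 22414 = 5.987329e-03 mol
Liquid volume V_liq = n * M / rho_liq = 5.987329e-03 * 41.6 / 0.722 = 0.34498 cm^3
Specific pore volume V_pore = V_liq / m_sample = 0.34498 / 2.87
V_pore = 0.1202 cm^3/g

0.1202


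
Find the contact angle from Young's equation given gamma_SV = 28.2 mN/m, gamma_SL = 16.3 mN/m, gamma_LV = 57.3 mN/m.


cos(theta) = (gamma_SV - gamma_SL) / gamma_LV
cos(theta) = (28.2 - 16.3) / 57.3
cos(theta) = 0.207679
theta = arccos(0.207679) = 78.01 degrees

78.01


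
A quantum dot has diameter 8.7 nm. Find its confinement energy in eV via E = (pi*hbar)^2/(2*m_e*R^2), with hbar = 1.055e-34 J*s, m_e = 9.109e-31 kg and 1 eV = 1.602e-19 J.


Radius R = 8.7/2 = 4.35 nm = 4.35e-09 m
E = (pi * 1.055e-34)^2 / (2 * 9.109e-31 * (4.35e-09)^2)
E(J) = 3.18658e-21
E = E(J) / 1.602e-19 = 0.0199 eV

0.0199


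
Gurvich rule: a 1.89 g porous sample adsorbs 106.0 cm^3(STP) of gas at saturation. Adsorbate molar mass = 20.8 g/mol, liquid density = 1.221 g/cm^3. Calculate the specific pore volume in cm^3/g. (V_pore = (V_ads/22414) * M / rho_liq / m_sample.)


Moles adsorbed n = V_ads / 22414 = 106.0 / 22414 = 4.729187e-03 mol
Liquid volume V_liq = n * M / rho_liq = 4.729187e-03 * 20.8 / 1.221 = 0.08056 cm^3
Specific pore volume V_pore = V_liq / m_sample = 0.08056 / 1.89
V_pore = 0.0426 cm^3/g

0.0426


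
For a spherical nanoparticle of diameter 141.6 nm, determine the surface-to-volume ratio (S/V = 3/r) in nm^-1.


Radius r = 141.6/2 = 70.8 nm
S/V = 3 / r = 3 / 70.8
S/V = 0.0424 nm^-1

0.0424


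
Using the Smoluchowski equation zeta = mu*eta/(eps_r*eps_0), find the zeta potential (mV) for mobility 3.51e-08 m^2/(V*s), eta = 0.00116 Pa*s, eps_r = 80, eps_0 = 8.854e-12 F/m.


Smoluchowski equation: zeta = mu * eta / (eps_r * eps_0)
zeta = 3.51e-08 * 0.00116 / (80 * 8.854e-12)
zeta = 0.057482 V = 57.48 mV

57.48


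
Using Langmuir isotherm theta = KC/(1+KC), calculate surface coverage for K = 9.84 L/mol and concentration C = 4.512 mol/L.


Langmuir isotherm: theta = K*C / (1 + K*C)
K*C = 9.84 * 4.512 = 44.39808
theta = 44.39808 / (1 + 44.39808) = 44.39808 / 45.39808
theta = 0.978

0.978


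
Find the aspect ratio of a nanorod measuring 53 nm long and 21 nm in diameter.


Aspect ratio AR = length / diameter
AR = 53 / 21
AR = 2.52

2.52


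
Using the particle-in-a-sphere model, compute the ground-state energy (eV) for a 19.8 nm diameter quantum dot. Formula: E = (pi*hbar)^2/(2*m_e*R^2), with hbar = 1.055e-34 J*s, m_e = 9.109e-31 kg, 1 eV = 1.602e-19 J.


Radius R = 19.8/2 = 9.9 nm = 9.9e-09 m
E = (pi * 1.055e-34)^2 / (2 * 9.109e-31 * (9.9e-09)^2)
E(J) = 6.15224e-22
E = E(J) / 1.602e-19 = 0.0038 eV

0.0038


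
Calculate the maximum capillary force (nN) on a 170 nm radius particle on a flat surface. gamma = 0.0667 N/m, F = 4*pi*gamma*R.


Convert radius: R = 170 nm = 1.7e-07 m
F = 4 * pi * gamma * R
F = 4 * pi * 0.0667 * 1.7e-07
F = 1.4249e-07 N = 142.4901 nN

142.4901


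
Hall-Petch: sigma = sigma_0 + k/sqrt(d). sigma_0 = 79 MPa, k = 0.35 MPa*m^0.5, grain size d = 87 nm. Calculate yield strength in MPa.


d = 87 nm = 8.7e-08 m
sqrt(d) = 0.0002949576
Hall-Petch contribution = k / sqrt(d) = 0.35 / 0.0002949576 = 1186.6 MPa
sigma = sigma_0 + k/sqrt(d) = 79 + 1186.6 = 1265.6 MPa

1265.6


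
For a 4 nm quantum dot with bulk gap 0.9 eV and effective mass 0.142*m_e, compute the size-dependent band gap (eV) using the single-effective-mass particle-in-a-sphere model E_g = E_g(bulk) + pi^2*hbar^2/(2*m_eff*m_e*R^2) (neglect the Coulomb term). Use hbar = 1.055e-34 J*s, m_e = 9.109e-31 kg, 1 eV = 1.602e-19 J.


Radius R = 4/2 nm = 2e-09 m
Confinement energy dE = pi^2 * hbar^2 / (2 * m_eff * m_e * R^2)
dE = pi^2 * (1.055e-34)^2 / (2 * 0.142 * 9.109e-31 * (2e-09)^2) J, divided by 1.602e-19 J/eV
dE = 0.6627 eV
Total band gap = E_g(bulk) + dE = 0.9 + 0.6627 = 1.5627 eV

1.5627


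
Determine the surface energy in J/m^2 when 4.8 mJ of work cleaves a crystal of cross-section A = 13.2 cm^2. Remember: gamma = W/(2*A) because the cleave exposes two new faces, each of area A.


Convert: A = 13.2 cm^2 = 0.00132 m^2, W = 4.8 mJ = 0.0048 J
Cleaving exposes two faces of area A, so total new surface = 2*A and gamma = W / (2*A)
gamma = 0.0048 / (2 * 0.00132)
gamma = 1.818 J/m^2

1.818


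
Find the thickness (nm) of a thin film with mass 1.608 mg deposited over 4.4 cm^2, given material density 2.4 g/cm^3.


Convert: m = 1.608 mg = 1.6080e-06 kg, A = 4.4 cm^2 = 4.4000e-04 m^2, rho = 2.4 g/cm^3 = 2400 kg/m^3
t = m / (A * rho)
t = 1.6080e-06 / (4.4000e-04 * 2400)
t = 1.5227e-06 m = 1522.7 nm

1522.7


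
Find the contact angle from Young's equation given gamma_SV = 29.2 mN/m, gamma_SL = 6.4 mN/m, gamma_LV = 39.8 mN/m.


cos(theta) = (gamma_SV - gamma_SL) / gamma_LV
cos(theta) = (29.2 - 6.4) / 39.8
cos(theta) = 0.572864
theta = arccos(0.572864) = 55.05 degrees

55.05


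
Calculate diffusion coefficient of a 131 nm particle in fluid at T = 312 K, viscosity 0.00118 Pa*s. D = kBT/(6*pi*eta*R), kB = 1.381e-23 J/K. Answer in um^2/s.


Radius R = 131/2 = 65.5 nm = 6.55e-08 m
D = kB*T / (6*pi*eta*R)
D = 1.381e-23 * 312 / (6 * pi * 0.00118 * 6.55e-08)
D = 2.95749e-12 m^2/s = 2.957 um^2/s

2.957


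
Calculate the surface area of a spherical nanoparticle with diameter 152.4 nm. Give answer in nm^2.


Radius r = 152.4/2 = 76.2 nm
Surface area SA = 4 * pi * r^2
SA = 4 * pi * (76.2)^2
SA = 72965.88 nm^2

72965.88


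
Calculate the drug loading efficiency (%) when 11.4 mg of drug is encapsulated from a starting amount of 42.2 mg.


Drug loading efficiency = (drug loaded / drug initial) * 100
DLE = 11.4 / 42.2 * 100
DLE = 0.2701 * 100
DLE = 27.01%

27.01


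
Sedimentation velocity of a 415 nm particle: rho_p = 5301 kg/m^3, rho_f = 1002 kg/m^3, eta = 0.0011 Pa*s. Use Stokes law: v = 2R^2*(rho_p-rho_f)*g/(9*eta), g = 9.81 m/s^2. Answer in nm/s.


Radius R = 415/2 nm = 2.075e-07 m
Density difference = 5301 - 1002 = 4299 kg/m^3
v = 2 * R^2 * (rho_p - rho_f) * g / (9 * eta)
v = 2 * (2.075e-07)^2 * 4299 * 9.81 / (9 * 0.0011)
v = 3.66832e-07 m/s = 366.8322 nm/s

366.8322


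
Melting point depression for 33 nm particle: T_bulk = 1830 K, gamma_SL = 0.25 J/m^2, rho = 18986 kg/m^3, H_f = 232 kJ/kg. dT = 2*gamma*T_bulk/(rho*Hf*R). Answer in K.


Radius R = 33/2 = 16.5 nm = 1.65e-08 m
Convert H_f = 232 kJ/kg = 232000 J/kg
dT = 2 * gamma_SL * T_bulk / (rho * H_f * R)
dT = 2 * 0.25 * 1830 / (18986 * 232000 * 1.65e-08)
dT = 12.6 K

12.6


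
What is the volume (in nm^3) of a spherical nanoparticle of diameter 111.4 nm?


Radius r = 111.4/2 = 55.7 nm
Volume V = (4/3) * pi * r^3
V = (4/3) * pi * (55.7)^3
V = 723859.36 nm^3

723859.36


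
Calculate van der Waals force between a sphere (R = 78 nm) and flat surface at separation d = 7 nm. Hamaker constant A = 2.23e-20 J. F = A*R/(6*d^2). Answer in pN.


Convert to SI: R = 78 nm = 7.8e-08 m, d = 7 nm = 7e-09 m
F = A * R / (6 * d^2)
F = 2.23e-20 * 7.8e-08 / (6 * (7e-09)^2)
F = 5.91633e-12 N = 5.916 pN

5.916


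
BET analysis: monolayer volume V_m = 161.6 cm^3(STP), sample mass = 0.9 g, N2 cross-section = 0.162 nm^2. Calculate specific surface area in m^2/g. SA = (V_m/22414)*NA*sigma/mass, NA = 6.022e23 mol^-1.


Number of moles in monolayer = V_m / 22414 = 161.6 / 22414 = 0.00720978
Number of molecules = moles * NA = 0.00720978 * 6.022e23
SA = molecules * sigma / mass
SA = (161.6 / 22414) * 6.022e23 * 0.162e-18 / 0.9
SA = 781.5 m^2/g

781.5


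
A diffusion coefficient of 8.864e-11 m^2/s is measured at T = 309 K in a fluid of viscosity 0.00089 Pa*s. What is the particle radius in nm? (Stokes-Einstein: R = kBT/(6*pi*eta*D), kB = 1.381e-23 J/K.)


Stokes-Einstein: R = kB*T / (6*pi*eta*D)
R = 1.381e-23 * 309 / (6 * pi * 0.00089 * 8.864e-11)
R = 2.86967e-09 m = 2.87 nm

2.87


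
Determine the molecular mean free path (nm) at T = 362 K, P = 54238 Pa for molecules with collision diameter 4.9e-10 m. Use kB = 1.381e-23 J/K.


Mean free path: lambda = kB*T / (sqrt(2) * pi * d^2 * P)
lambda = 1.381e-23 * 362 / (sqrt(2) * pi * (4.9e-10)^2 * 54238)
lambda = 8.64055e-08 m
lambda = 86.41 nm

86.41


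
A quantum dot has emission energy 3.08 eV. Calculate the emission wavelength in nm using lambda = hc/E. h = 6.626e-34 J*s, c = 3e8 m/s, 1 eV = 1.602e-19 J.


Convert energy: E = 3.08 eV = 3.08 * 1.602e-19 = 4.93416e-19 J
lambda = h*c / E = 6.626e-34 * 3e8 / 4.93416e-19
lambda = 4.02865e-07 m = 402.9 nm

402.9


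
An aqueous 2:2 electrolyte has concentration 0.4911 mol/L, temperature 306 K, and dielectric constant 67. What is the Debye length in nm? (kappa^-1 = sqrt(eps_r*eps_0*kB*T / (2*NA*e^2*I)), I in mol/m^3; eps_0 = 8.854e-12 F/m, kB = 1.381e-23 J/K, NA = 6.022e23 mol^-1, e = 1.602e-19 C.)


Ionic strength I = 0.4911 * 2^2 * 1000 = 1964.4 mol/m^3
kappa^-1 = sqrt(67 * 8.854e-12 * 1.381e-23 * 306 / (2 * 6.022e23 * (1.602e-19)^2 * 1964.4))
kappa^-1 = 0.203 nm

0.203


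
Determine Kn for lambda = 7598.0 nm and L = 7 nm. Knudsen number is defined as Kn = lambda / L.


Knudsen number Kn = lambda / L
Kn = 7598.0 / 7
Kn = 1085.4286

1085.4286


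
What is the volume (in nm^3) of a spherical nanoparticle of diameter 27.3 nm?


Radius r = 27.3/2 = 13.65 nm
Volume V = (4/3) * pi * r^3
V = (4/3) * pi * (13.65)^3
V = 10653.36 nm^3

10653.36


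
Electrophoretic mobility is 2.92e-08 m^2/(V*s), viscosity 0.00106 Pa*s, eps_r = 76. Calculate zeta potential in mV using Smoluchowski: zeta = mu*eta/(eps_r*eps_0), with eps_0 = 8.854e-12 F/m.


Smoluchowski equation: zeta = mu * eta / (eps_r * eps_0)
zeta = 2.92e-08 * 0.00106 / (76 * 8.854e-12)
zeta = 0.045998 V = 46.0 mV

46.0


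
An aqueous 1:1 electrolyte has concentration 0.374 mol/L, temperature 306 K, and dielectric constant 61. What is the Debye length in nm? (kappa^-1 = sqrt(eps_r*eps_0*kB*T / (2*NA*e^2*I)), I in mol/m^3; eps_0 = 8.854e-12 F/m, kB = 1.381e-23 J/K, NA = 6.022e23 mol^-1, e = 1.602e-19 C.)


Ionic strength I = 0.374 * 1^2 * 1000 = 374 mol/m^3
kappa^-1 = sqrt(61 * 8.854e-12 * 1.381e-23 * 306 / (2 * 6.022e23 * (1.602e-19)^2 * 374))
kappa^-1 = 0.444 nm

0.444


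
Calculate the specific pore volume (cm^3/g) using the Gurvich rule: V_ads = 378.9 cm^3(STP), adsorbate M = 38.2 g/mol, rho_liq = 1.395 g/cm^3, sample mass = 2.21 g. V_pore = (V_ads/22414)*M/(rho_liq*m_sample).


Moles adsorbed n = V_ads / 22414 = 378.9 / 22414 = 1.690461e-02 mol
Liquid volume V_liq = n * M / rho_liq = 1.690461e-02 * 38.2 / 1.395 = 0.46291 cm^3
Specific pore volume V_pore = V_liq / m_sample = 0.46291 / 2.21
V_pore = 0.2095 cm^3/g

0.2095
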